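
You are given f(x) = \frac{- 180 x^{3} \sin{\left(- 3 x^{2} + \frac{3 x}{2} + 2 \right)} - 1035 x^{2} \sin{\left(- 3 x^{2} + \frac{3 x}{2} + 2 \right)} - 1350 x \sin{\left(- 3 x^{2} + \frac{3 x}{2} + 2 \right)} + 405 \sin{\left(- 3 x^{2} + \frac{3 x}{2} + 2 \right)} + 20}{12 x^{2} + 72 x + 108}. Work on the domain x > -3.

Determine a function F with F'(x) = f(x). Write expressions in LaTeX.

A candidate is checked by its d/dx: the result must match f(x).
Check: d/dx[- \frac{5 \cos{\left(- 3 x^{2} + \frac{3 x}{2} + 2 \right)}}{2} - \frac{5}{3 \left(x + 3\right)}] = \frac{- 180 x^{3} \sin{\left(- 3 x^{2} + \frac{3 x}{2} + 2 \right)} - 1035 x^{2} \sin{\left(- 3 x^{2} + \frac{3 x}{2} + 2 \right)} - 1350 x \sin{\left(- 3 x^{2} + \frac{3 x}{2} + 2 \right)} + 405 \sin{\left(- 3 x^{2} + \frac{3 x}{2} + 2 \right)} + 20}{12 x^{2} + 72 x + 108} = f(x).

An antiderivative is F(x) = - \frac{5 \cos{\left(- 3 x^{2} + \frac{3 x}{2} + 2 \right)}}{2} - \frac{5}{3 \left(x + 3\right)}.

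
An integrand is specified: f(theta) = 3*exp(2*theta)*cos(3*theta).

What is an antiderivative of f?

Recover f(theta) by differentiating a candidate F(theta); any mismatch rules it out.
Check: d/dtheta[3*(3*sin(3*theta) + 2*cos(3*theta))*exp(2*theta)/13] = 3*exp(2*theta)*cos(3*theta) = f(theta).

An antiderivative is F(theta) = 3*(3*sin(3*theta) + 2*cos(3*theta))*exp(2*theta)/13.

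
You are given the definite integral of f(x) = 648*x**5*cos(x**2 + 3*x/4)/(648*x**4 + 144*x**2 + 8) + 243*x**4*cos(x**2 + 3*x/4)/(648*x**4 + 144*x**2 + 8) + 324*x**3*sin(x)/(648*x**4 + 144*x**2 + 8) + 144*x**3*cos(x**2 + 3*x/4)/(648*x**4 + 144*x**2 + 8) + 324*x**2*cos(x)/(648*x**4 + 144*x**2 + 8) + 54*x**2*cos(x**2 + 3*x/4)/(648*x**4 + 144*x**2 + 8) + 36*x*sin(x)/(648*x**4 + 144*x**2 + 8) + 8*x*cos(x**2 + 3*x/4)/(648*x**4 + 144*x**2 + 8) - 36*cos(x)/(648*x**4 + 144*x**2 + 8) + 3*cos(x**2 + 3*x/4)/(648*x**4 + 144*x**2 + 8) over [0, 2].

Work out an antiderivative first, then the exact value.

Antiderivative: F(x) = -3*x*cos(x)/(6*x**2 + 2/3) + sin(x**2 + 3*x/4)/2; value = sin(11/2)/2 - 9*cos(2)/37

Integrate term by term and add the pieces.
F(x) = -3*x*cos(x)/(6*x**2 + 2/3) + sin(x**2 + 3*x/4)/2 is an antiderivative of f.
Check: d/dx[-3*x*cos(x)/(6*x**2 + 2/3) + sin(x**2 + 3*x/4)/2] = (648*x**5*cos(x**2 + 3*x/4) + 243*x**4*cos(x**2 + 3*x/4) + 324*x**3*sin(x) + 144*x**3*cos(x**2 + 3*x/4) + 324*x**2*cos(x) + 54*x**2*cos(x**2 + 3*x/4) + 36*x*sin(x) + 8*x*cos(x**2 + 3*x/4) - 36*cos(x) + 3*cos(x**2 + 3*x/4))/(648*x**4 + 144*x**2 + 8), which equals f(x).
F(2) = sin(11/2)/2 - 9*cos(2)/37; F(0) = 0.
Integral = F(2) - F(0) = sin(11/2)/2 - 9*cos(2)/37.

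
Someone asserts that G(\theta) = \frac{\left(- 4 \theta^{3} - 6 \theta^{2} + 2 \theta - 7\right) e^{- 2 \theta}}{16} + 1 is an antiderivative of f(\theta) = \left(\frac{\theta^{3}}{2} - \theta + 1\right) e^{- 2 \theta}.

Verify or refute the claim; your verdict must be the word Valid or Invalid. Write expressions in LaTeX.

d/d\theta[G] = \frac{\left(\theta^{3} - 2 \theta + 2\right) e^{- 2 \theta}}{2}
This equals f(\theta) exactly, so the claim holds.

Valid: G'(\theta) = f(\theta).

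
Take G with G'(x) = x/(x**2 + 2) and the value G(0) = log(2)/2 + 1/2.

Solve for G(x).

G(x) = (log(x**2 + 2) + 1)/2

The substitution u = x**2 + 2 works: G'(x) is exactly (dG/du)*(du/dx) for that inner function.
A general antiderivative is log(x**2 + 2)/2 + C.
The condition gives C = log(2)/2 + 1/2 - (log(2)/2) = 1/2.
So G(x) = (log(x**2 + 2) + 1)/2.
Check: d/dx[(log(x**2 + 2) + 1)/2] = x/(x**2 + 2) = G'(x).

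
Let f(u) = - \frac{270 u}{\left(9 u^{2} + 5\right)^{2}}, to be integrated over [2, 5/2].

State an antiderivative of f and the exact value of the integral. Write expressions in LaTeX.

The substitution w = 3 u^{2} + \frac{5}{3} works: f is exactly (dF/dw)*(dw/du) for that inner function.
F(u) = \frac{5}{3 u^{2} + \frac{5}{3}} is an antiderivative of f.
Check: d/du[\frac{5}{3 u^{2} + \frac{5}{3}}] = - \frac{270 u}{81 u^{4} + 90 u^{2} + 25}, which equals f(u).
F(5/2) = \frac{12}{49}; F(2) = \frac{15}{41}.
Integral = F(5/2) - F(2) = - \frac{243}{2009}.

Antiderivative: F(u) = \frac{5}{3 u^{2} + \frac{5}{3}}; value = - \frac{243}{2009}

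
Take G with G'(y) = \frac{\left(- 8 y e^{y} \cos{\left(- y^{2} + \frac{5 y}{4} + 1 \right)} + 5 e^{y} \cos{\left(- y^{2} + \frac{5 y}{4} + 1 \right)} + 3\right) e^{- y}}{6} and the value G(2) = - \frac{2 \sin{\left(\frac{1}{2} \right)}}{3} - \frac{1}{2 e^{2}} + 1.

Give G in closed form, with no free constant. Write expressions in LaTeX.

A first test for any G(y): its y-derivative must equal the given G'(y).
A general antiderivative is \frac{2 \sin{\left(- y^{2} + \frac{5 y}{4} + 1 \right)}}{3} - \frac{e^{- y}}{2} + C.
The condition gives C = - \frac{2 \sin{\left(\frac{1}{2} \right)}}{3} - \frac{1}{2 e^{2}} + 1 - (- \frac{2 \sin{\left(\frac{1}{2} \right)}}{3} - \frac{1}{2 e^{2}}) = 1.
So G(y) = \frac{\left(4 e^{y} \sin{\left(- y^{2} + \frac{5 y}{4} + 1 \right)} + 6 e^{y} - 3\right) e^{- y}}{6}.
Check: d/dy[\frac{\left(4 e^{y} \sin{\left(- y^{2} + \frac{5 y}{4} + 1 \right)} + 6 e^{y} - 3\right) e^{- y}}{6}] = \frac{\left(- 8 y e^{y} \cos{\left(- y^{2} + \frac{5 y}{4} + 1 \right)} + 5 e^{y} \cos{\left(- y^{2} + \frac{5 y}{4} + 1 \right)} + 3\right) e^{- y}}{6} = G'(y).

G(y) = \frac{\left(4 e^{y} \sin{\left(- y^{2} + \frac{5 y}{4} + 1 \right)} + 6 e^{y} - 3\right) e^{- y}}{6}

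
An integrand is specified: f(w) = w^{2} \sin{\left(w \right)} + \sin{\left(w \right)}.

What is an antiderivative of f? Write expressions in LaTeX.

Integrate term by term and add the pieces.
Check: d/dw[- w^{2} \cos{\left(w \right)} + 2 w \sin{\left(w \right)} + \cos{\left(w \right)}] = w^{2} \sin{\left(w \right)} + \sin{\left(w \right)} = f(w).

An antiderivative is F(w) = - w^{2} \cos{\left(w \right)} + 2 w \sin{\left(w \right)} + \cos{\left(w \right)}.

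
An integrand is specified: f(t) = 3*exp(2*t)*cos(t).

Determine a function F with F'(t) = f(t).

An antiderivative is F(t) = 3*exp(2*t)*sin(t)/5 + 6*exp(2*t)*cos(t)/5.

A candidate is checked by its d/dt: the result must match f(t).
Check: d/dt[3*exp(2*t)*sin(t)/5 + 6*exp(2*t)*cos(t)/5] = 3*exp(2*t)*cos(t) = f(t).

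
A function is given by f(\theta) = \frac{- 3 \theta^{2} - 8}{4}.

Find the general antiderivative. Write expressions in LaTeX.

F(\theta) = \frac{\theta \left(- \theta^{2} - 8\right)}{4} + C

Check any antiderivative F(\theta) by computing F'(\theta) and comparing it with f(\theta).
Check: d/d\theta[\frac{\theta \left(- \theta^{2} - 8\right)}{4}] = - \frac{3 \theta^{2}}{4} - 2, which equals f(\theta).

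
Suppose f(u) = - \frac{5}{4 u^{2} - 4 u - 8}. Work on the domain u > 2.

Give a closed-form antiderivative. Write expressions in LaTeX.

Factor the denominator (4 \left(u - 2\right) \left(u + 1\right)) and decompose: f = \frac{5}{12 \left(u + 1\right)} - \frac{5}{12 \left(u - 2\right)}; each piece integrates to a log, atan, or power term.
Check: d/du[- \frac{5 \log{\left(u - 2 \right)}}{12} + \frac{5 \log{\left(u + 1 \right)}}{12}] = - \frac{5}{4 u^{2} - 4 u - 8} = f(u).

An antiderivative is F(u) = - \frac{5 \log{\left(u - 2 \right)}}{12} + \frac{5 \log{\left(u + 1 \right)}}{12}.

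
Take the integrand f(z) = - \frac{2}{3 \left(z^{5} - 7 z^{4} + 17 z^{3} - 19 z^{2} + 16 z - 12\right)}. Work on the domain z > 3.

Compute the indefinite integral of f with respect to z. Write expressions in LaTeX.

The denominator factors as 3 \left(z - 3\right) \left(z - 2\right)^{2} \left(z^{2} + 1\right); partial fractions split f into directly integrable pieces: \frac{3 z + 1}{75 \left(z^{2} + 1\right)} + \frac{2}{75 \left(z - 2\right)} + \frac{2}{15 \left(z - 2\right)^{2}} - \frac{1}{15 \left(z - 3\right)}.
Check: d/dz[\frac{- 10 \left(z - 2\right) \log{\left(z - 3 \right)} + 4 \left(z - 2\right) \log{\left(z - 2 \right)} + 3 \left(z - 2\right) \log{\left(z^{2} + 1 \right)} + 2 \left(z - 2\right) \operatorname{atan}{\left(z \right)} - 20}{150 \left(z - 2\right)}] = - \frac{2}{3 z^{5} - 21 z^{4} + 51 z^{3} - 57 z^{2} + 48 z - 36}, which equals f(z).

F(z) = \frac{- 10 \left(z - 2\right) \log{\left(z - 3 \right)} + 4 \left(z - 2\right) \log{\left(z - 2 \right)} + 3 \left(z - 2\right) \log{\left(z^{2} + 1 \right)} + 2 \left(z - 2\right) \operatorname{atan}{\left(z \right)} - 20}{150 \left(z - 2\right)} + C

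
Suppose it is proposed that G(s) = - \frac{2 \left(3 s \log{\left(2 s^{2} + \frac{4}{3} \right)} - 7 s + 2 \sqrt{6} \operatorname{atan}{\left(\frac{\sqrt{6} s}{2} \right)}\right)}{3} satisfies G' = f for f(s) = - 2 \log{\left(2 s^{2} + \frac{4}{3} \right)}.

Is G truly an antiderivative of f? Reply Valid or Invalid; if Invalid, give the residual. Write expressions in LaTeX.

Invalid: d/ds[G] - f = \frac{2}{3}, which is not 0.

d/ds[G] = - 2 \log{\left(s^{2} + \frac{2}{3} \right)} - 2 \log{\left(2 \right)} + \frac{2}{3}
d/ds[G] - f(s) = \frac{2}{3} != 0.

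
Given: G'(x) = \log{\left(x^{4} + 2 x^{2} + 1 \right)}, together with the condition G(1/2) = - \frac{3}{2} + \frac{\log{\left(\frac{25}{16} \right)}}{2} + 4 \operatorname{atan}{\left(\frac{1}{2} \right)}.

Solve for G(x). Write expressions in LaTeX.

G(x) = \frac{2 x \log{\left(x^{4} + 2 x^{2} + 1 \right)} - 8 x + 8 \operatorname{atan}{\left(x \right)} + 1}{2}

The proposed G(x) is checked by its d/dx: the result must match the given G'(x).
A general antiderivative is x \log{\left(x^{4} + 2 x^{2} + 1 \right)} - 4 x + 4 \operatorname{atan}{\left(x \right)} + C.
The condition gives C = - \frac{3}{2} + \frac{\log{\left(\frac{25}{16} \right)}}{2} + 4 \operatorname{atan}{\left(\frac{1}{2} \right)} - (-2 + \frac{\log{\left(\frac{25}{16} \right)}}{2} + 4 \operatorname{atan}{\left(\frac{1}{2} \right)}) = \frac{1}{2}.
So G(x) = \frac{2 x \log{\left(x^{4} + 2 x^{2} + 1 \right)} - 8 x + 8 \operatorname{atan}{\left(x \right)} + 1}{2}.
Check: d/dx[\frac{2 x \log{\left(x^{4} + 2 x^{2} + 1 \right)} - 8 x + 8 \operatorname{atan}{\left(x \right)} + 1}{2}] = \log{\left(x^{4} + 2 x^{2} + 1 \right)} = G'(x).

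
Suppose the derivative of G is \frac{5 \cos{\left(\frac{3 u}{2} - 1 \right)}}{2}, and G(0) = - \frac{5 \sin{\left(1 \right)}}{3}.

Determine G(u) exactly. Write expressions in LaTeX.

G(u) = \frac{5 \sin{\left(\frac{3 u}{2} - 1 \right)}}{3}

For G(u) to be correct, d/du[G] must agree with the stated G'(u) identically.
A general antiderivative is \frac{5 \sin{\left(\frac{3 u}{2} - 1 \right)}}{3} + C.
The condition gives C = - \frac{5 \sin{\left(1 \right)}}{3} - (- \frac{5 \sin{\left(1 \right)}}{3}) = 0.
So G(u) = \frac{5 \sin{\left(\frac{3 u}{2} - 1 \right)}}{3}.
Check: d/du[\frac{5 \sin{\left(\frac{3 u}{2} - 1 \right)}}{3}] = \frac{5 \cos{\left(\frac{3 u}{2} - 1 \right)}}{2} = G'(u).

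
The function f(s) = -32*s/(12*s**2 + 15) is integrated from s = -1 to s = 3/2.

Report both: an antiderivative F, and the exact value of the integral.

The substitution u = 2*s**2 + 5/2 works: f is exactly (dF/du)*(du/ds) for that inner function.
F(s) = -4*log(2*s**2 + 5/2)/3 is an antiderivative of f.
Check: d/ds[-4*log(2*s**2 + 5/2)/3] = -32*s/(12*s**2 + 15) = f(s).
F(3/2) = -4*log(7)/3; F(-1) = -4*log(9/2)/3.
Integral = F(3/2) - F(-1) = -4*log(7)/3 + 4*log(9/2)/3.

Antiderivative: F(s) = -4*log(2*s**2 + 5/2)/3; value = -4*log(7)/3 + 4*log(9/2)/3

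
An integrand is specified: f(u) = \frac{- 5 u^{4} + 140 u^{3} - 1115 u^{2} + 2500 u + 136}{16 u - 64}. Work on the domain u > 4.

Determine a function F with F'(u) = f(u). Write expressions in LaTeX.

An antiderivative is F(u) = - \frac{5 u^{4} - 160 u^{3} + 1270 u^{2} + 160 u + 96 \log{\left(u - 4 \right)} + 5}{64}.

An antiderivative F(u) passes only if d/du[F] lands on f(u) exactly.
Check: d/du[- \frac{5 u^{4} - 160 u^{3} + 1270 u^{2} + 160 u + 96 \log{\left(u - 4 \right)} + 5}{64}] = \frac{- 5 u^{4} + 140 u^{3} - 1115 u^{2} + 2500 u + 136}{16 u - 64} = f(u).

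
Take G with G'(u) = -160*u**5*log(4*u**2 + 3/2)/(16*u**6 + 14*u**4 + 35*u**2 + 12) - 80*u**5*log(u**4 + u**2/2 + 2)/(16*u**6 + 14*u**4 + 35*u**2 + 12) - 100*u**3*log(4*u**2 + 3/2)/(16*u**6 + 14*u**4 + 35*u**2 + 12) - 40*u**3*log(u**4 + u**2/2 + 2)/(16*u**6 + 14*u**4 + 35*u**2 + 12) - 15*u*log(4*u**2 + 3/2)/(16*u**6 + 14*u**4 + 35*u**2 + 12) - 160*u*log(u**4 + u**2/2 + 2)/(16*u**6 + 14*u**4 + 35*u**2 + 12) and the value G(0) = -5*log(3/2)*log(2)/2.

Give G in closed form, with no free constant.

G(u) = -5*log(4*u**2 + 3/2)*log(u**4 + u**2/2 + 2)/2

Recognize the product-rule pattern: G'(u) = v'r + vr' with v = -5*log(4*u**2 + 3/2)/2, r = log(u**4 + u**2/2 + 2), so integration by parts undoes it.
A general antiderivative is -5*log(4*u**2 + 3/2)*log(u**4 + u**2/2 + 2)/2 + C.
The condition gives C = -5*log(3/2)*log(2)/2 - (-5*log(3/2)*log(2)/2) = 0.
So G(u) = -5*log(4*u**2 + 3/2)*log(u**4 + u**2/2 + 2)/2.
Check: d/du[-5*log(4*u**2 + 3/2)*log(u**4 + u**2/2 + 2)/2] = (-160*u**5*log(4*u**2 + 3/2) - 80*u**5*log(u**4 + u**2/2 + 2) - 100*u**3*log(4*u**2 + 3/2) - 40*u**3*log(u**4 + u**2/2 + 2) - 15*u*log(4*u**2 + 3/2) - 160*u*log(u**4 + u**2/2 + 2))/(16*u**6 + 14*u**4 + 35*u**2 + 12), which equals G'(u).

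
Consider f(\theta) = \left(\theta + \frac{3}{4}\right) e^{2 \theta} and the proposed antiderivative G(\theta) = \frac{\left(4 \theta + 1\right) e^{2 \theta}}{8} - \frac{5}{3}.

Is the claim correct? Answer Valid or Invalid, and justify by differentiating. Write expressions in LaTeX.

d/d\theta[G] = \theta e^{2 \theta} + \frac{3 e^{2 \theta}}{4}
This equals f(\theta) exactly, so the claim holds.

Valid. The derivative of G reproduces f.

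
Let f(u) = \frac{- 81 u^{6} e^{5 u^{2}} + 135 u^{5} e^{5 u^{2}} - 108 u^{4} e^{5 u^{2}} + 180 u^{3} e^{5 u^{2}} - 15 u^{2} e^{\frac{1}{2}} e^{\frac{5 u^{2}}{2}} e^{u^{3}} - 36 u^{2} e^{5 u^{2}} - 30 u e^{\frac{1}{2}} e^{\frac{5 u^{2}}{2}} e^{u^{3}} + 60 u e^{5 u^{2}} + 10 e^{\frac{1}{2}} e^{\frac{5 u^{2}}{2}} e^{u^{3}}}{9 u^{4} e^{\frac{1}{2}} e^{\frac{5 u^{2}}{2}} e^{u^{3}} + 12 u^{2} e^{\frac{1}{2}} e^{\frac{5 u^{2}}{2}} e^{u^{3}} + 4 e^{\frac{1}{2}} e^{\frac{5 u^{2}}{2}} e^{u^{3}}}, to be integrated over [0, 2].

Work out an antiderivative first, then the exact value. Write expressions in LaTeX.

Antiderivative: F(u) = \frac{9 u^{2} + 5 u e^{\frac{1}{2}} e^{- \frac{5 u^{2}}{2}} e^{u^{3}} + 6 + 5 e^{\frac{1}{2}} e^{- \frac{5 u^{2}}{2}} e^{u^{3}}}{3 u^{2} e^{\frac{1}{2}} e^{- \frac{5 u^{2}}{2}} e^{u^{3}} + 2 e^{\frac{1}{2}} e^{- \frac{5 u^{2}}{2}} e^{u^{3}}}; value = - \frac{3}{e^{\frac{1}{2}}} - \frac{10}{7} + 3 e^{\frac{3}{2}}

Check any antiderivative F(u) by computing F'(u) and comparing it with f(u).
F(u) = \frac{9 u^{2} + 5 u e^{\frac{1}{2}} e^{- \frac{5 u^{2}}{2}} e^{u^{3}} + 6 + 5 e^{\frac{1}{2}} e^{- \frac{5 u^{2}}{2}} e^{u^{3}}}{3 u^{2} e^{\frac{1}{2}} e^{- \frac{5 u^{2}}{2}} e^{u^{3}} + 2 e^{\frac{1}{2}} e^{- \frac{5 u^{2}}{2}} e^{u^{3}}} is an antiderivative of f.
Check: d/du[\frac{9 u^{2} + 5 u e^{\frac{1}{2}} e^{- \frac{5 u^{2}}{2}} e^{u^{3}} + 6 + 5 e^{\frac{1}{2}} e^{- \frac{5 u^{2}}{2}} e^{u^{3}}}{3 u^{2} e^{\frac{1}{2}} e^{- \frac{5 u^{2}}{2}} e^{u^{3}} + 2 e^{\frac{1}{2}} e^{- \frac{5 u^{2}}{2}} e^{u^{3}}}] = \frac{- 81 u^{6} e^{\frac{15 u^{2}}{2}} + 135 u^{5} e^{\frac{15 u^{2}}{2}} - 108 u^{4} e^{\frac{15 u^{2}}{2}} + 180 u^{3} e^{\frac{15 u^{2}}{2}} - 36 u^{2} e^{\frac{15 u^{2}}{2}} - 15 u^{2} e^{\frac{1}{2}} e^{5 u^{2}} e^{u^{3}} + 60 u e^{\frac{15 u^{2}}{2}} - 30 u e^{\frac{1}{2}} e^{5 u^{2}} e^{u^{3}} + 10 e^{\frac{1}{2}} e^{5 u^{2}} e^{u^{3}}}{9 u^{4} e^{\frac{1}{2}} e^{5 u^{2}} e^{u^{3}} + 12 u^{2} e^{\frac{1}{2}} e^{5 u^{2}} e^{u^{3}} + 4 e^{\frac{1}{2}} e^{5 u^{2}} e^{u^{3}}}, which equals f(u).
F(2) = \frac{15}{14} + 3 e^{\frac{3}{2}}; F(0) = \frac{3}{e^{\frac{1}{2}}} + \frac{5}{2}.
Integral = F(2) - F(0) = - \frac{3}{e^{\frac{1}{2}}} - \frac{10}{7} + 3 e^{\frac{3}{2}}.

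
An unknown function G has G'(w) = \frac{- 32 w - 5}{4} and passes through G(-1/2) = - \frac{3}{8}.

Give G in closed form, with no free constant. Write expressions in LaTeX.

G(w) = \frac{w \left(- 16 w - 5\right)}{4}

A candidate passes only if d/dw[G] lands on the given G'(w) exactly.
A general antiderivative is - 4 w^{2} - \frac{5 w}{4} + 1 + C.
The condition gives C = - \frac{3}{8} - (\frac{5}{8}) = -1.
So G(w) = \frac{w \left(- 16 w - 5\right)}{4}.
Check: d/dw[\frac{w \left(- 16 w - 5\right)}{4}] = - 8 w - \frac{5}{4}, which equals G'(w).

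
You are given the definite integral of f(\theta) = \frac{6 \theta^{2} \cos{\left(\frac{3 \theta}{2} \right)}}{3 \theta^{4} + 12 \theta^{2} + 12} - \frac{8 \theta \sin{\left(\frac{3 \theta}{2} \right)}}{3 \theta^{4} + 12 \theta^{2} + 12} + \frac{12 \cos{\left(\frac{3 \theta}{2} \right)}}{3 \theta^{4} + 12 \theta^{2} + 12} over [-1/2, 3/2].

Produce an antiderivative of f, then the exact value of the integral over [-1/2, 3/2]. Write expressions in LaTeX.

Antiderivative: F(\theta) = \frac{4 \sin{\left(\frac{3 \theta}{2} \right)}}{3 \theta^{2} + 6}; value = \frac{16 \sin{\left(\frac{9}{4} \right)}}{51} + \frac{16 \sin{\left(\frac{3}{4} \right)}}{27}

f has the shape u'v + uv' for u = \frac{4}{3 \left(\theta^{2} + 2\right)} and v = \sin{\left(\frac{3 \theta}{2} \right)} — it is the derivative of the product u*v.
F(\theta) = \frac{4 \sin{\left(\frac{3 \theta}{2} \right)}}{3 \theta^{2} + 6} is an antiderivative of f.
Check: d/d\theta[\frac{4 \sin{\left(\frac{3 \theta}{2} \right)}}{3 \theta^{2} + 6}] = \frac{6 \theta^{2} \cos{\left(\frac{3 \theta}{2} \right)} - 8 \theta \sin{\left(\frac{3 \theta}{2} \right)} + 12 \cos{\left(\frac{3 \theta}{2} \right)}}{3 \theta^{4} + 12 \theta^{2} + 12}, which equals f(\theta).
F(3/2) = \frac{16 \sin{\left(\frac{9}{4} \right)}}{51}; F(-1/2) = - \frac{16 \sin{\left(\frac{3}{4} \right)}}{27}.
Integral = F(3/2) - F(-1/2) = \frac{16 \sin{\left(\frac{9}{4} \right)}}{51} + \frac{16 \sin{\left(\frac{3}{4} \right)}}{27}.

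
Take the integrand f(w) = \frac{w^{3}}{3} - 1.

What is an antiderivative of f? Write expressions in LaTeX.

An antiderivative is F(w) = \frac{w^{4}}{12} - w.

A candidate is checked by its d/dw: the result must match f(w).
Check: d/dw[\frac{w^{4}}{12} - w] = \frac{w^{3}}{3} - 1 = f(w).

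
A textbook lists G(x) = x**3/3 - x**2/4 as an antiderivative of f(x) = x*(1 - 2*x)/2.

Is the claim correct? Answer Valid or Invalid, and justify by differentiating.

Invalid: d/dx[G] - f = 2*x**2 - x, which is not 0.

d/dx[G] = x**2 - x/2
d/dx[G] - f(x) = 2*x**2 - x != 0.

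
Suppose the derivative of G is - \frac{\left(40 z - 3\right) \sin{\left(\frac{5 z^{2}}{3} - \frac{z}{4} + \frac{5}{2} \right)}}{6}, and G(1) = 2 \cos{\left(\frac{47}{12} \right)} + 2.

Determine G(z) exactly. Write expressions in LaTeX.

The substitution u = \frac{5 z^{2}}{3} - \frac{z}{4} + \frac{5}{2} works: G'(z) is exactly (dG/du)*(du/dz) for that inner function.
A general antiderivative is 2 \cos{\left(\frac{5 z^{2}}{3} - \frac{z}{4} + \frac{5}{2} \right)} + C.
The condition gives C = 2 \cos{\left(\frac{47}{12} \right)} + 2 - (2 \cos{\left(\frac{47}{12} \right)}) = 2.
So G(z) = 2 \cos{\left(\frac{5 z^{2}}{3} - \frac{z}{4} + \frac{5}{2} \right)} + 2.
Check: d/dz[2 \cos{\left(\frac{5 z^{2}}{3} - \frac{z}{4} + \frac{5}{2} \right)} + 2] = - \frac{20 z \sin{\left(\frac{5 z^{2}}{3} - \frac{z}{4} + \frac{5}{2} \right)}}{3} + \frac{\sin{\left(\frac{5 z^{2}}{3} - \frac{z}{4} + \frac{5}{2} \right)}}{2}, which equals G'(z).

G(z) = 2 \cos{\left(\frac{5 z^{2}}{3} - \frac{z}{4} + \frac{5}{2} \right)} + 2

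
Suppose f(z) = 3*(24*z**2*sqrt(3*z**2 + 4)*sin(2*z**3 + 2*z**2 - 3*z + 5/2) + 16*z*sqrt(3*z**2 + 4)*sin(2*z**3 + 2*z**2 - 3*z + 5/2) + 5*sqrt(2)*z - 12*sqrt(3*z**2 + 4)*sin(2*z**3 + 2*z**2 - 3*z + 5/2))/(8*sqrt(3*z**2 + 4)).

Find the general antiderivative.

F(z) = 5*sqrt(3*z**2/2 + 2)/4 - 3*cos(2*z**3 + 2*z**2 - 3*z + 5/2)/2 + C

Whatever form F(z) takes, F'(z) = f(z) is non-negotiable.
Check: d/dz[5*sqrt(3*z**2/2 + 2)/4 - 3*cos(2*z**3 + 2*z**2 - 3*z + 5/2)/2] = (72*z**2*sqrt(3*z**2 + 4)*sin(2*z**3 + 2*z**2 - 3*z + 5/2) + 48*z*sqrt(3*z**2 + 4)*sin(2*z**3 + 2*z**2 - 3*z + 5/2) + 15*sqrt(2)*z - 36*sqrt(3*z**2 + 4)*sin(2*z**3 + 2*z**2 - 3*z + 5/2))/(8*sqrt(3*z**2 + 4)), which equals f(z).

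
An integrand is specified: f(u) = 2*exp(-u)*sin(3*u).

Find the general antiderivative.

Check any antiderivative F(u) by computing F'(u) and comparing it with f(u).
Check: d/du[-exp(-u)*sin(3*u)/5 - 3*exp(-u)*cos(3*u)/5] = 2*exp(-u)*sin(3*u) = f(u).

F(u) = -exp(-u)*sin(3*u)/5 - 3*exp(-u)*cos(3*u)/5 + C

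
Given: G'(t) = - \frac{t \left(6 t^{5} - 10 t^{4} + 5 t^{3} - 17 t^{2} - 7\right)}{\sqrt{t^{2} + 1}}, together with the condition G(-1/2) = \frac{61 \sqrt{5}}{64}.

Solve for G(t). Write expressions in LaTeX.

G'(t) has the shape u'v + uv' for u = \sqrt{t^{2} + 1} and v = - t^{5} + 2 t^{4} + 3 t^{2} + 1 — it is the derivative of the product u*v.
A general antiderivative is \sqrt{t^{2} + 1} \left(- t^{5} + 2 t^{4} + 3 t^{2} + 1\right) + C.
The condition gives C = \frac{61 \sqrt{5}}{64} - (\frac{61 \sqrt{5}}{64}) = 0.
So G(t) = - \sqrt{t^{2} + 1} \left(t^{5} - 2 t^{4} - 3 t^{2} - 1\right).
Check: d/dt[- \sqrt{t^{2} + 1} \left(t^{5} - 2 t^{4} - 3 t^{2} - 1\right)] = \frac{- 6 t^{6} + 10 t^{5} - 5 t^{4} + 17 t^{3} + 7 t}{\sqrt{t^{2} + 1}}, which equals G'(t).

G(t) = - \sqrt{t^{2} + 1} \left(t^{5} - 2 t^{4} - 3 t^{2} - 1\right)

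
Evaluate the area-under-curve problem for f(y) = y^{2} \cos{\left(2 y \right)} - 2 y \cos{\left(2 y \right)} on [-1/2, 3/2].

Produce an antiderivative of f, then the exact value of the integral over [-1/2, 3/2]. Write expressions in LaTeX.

The integrand splits into summands that can be handled one at a time.
F(y) = \frac{y^{2} \sin{\left(2 y \right)}}{2} - y \sin{\left(2 y \right)} + \frac{y \cos{\left(2 y \right)}}{2} - \frac{\sin{\left(2 y \right)}}{4} - \frac{\cos{\left(2 y \right)}}{2} is an antiderivative of f.
Check: d/dy[\frac{y^{2} \sin{\left(2 y \right)}}{2} - y \sin{\left(2 y \right)} + \frac{y \cos{\left(2 y \right)}}{2} - \frac{\sin{\left(2 y \right)}}{4} - \frac{\cos{\left(2 y \right)}}{2}] = y^{2} \cos{\left(2 y \right)} - 2 y \cos{\left(2 y \right)} = f(y).
F(3/2) = \frac{\cos{\left(3 \right)}}{4} - \frac{5 \sin{\left(3 \right)}}{8}; F(-1/2) = - \frac{3 \cos{\left(1 \right)}}{4} - \frac{3 \sin{\left(1 \right)}}{8}.
Integral = F(3/2) - F(-1/2) = \frac{\cos{\left(3 \right)}}{4} - \frac{5 \sin{\left(3 \right)}}{8} + \frac{3 \sin{\left(1 \right)}}{8} + \frac{3 \cos{\left(1 \right)}}{4}.

Antiderivative: F(y) = \frac{y^{2} \sin{\left(2 y \right)}}{2} - y \sin{\left(2 y \right)} + \frac{y \cos{\left(2 y \right)}}{2} - \frac{\sin{\left(2 y \right)}}{4} - \frac{\cos{\left(2 y \right)}}{2}; value = \frac{\cos{\left(3 \right)}}{4} - \frac{5 \sin{\left(3 \right)}}{8} + \frac{3 \sin{\left(1 \right)}}{8} + \frac{3 \cos{\left(1 \right)}}{4}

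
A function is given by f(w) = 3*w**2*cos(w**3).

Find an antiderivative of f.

For F(w) to be correct the identity F'(w) - f(w) = 0 must hold.
Check: d/dw[sin(w**3)] = 3*w**2*cos(w**3) = f(w).

An antiderivative is F(w) = sin(w**3).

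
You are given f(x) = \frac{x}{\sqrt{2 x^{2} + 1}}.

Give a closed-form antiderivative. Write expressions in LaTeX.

An antiderivative is F(x) = \frac{\sqrt{2 x^{2} + 1}}{2}.

The substitution u = 2 x^{2} + 1 works: f is exactly (dF/du)*(du/dx) for that inner function.
Check: d/dx[\frac{\sqrt{2 x^{2} + 1}}{2}] = \frac{x}{\sqrt{2 x^{2} + 1}} = f(x).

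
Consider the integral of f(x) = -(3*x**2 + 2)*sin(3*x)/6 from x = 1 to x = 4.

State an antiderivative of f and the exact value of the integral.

Antiderivative: F(x) = (9*x**2*cos(3*x) - 6*x*sin(3*x) + 4*cos(3*x))/54; value = sin(3)/9 - 13*cos(3)/54 - 4*sin(12)/9 + 74*cos(12)/27

Whatever form F(x) takes, F'(x) = f(x) is non-negotiable.
F(x) = (9*x**2*cos(3*x) - 6*x*sin(3*x) + 4*cos(3*x))/54 is an antiderivative of f.
Check: d/dx[(9*x**2*cos(3*x) - 6*x*sin(3*x) + 4*cos(3*x))/54] = -x**2*sin(3*x)/2 - sin(3*x)/3, which equals f(x).
F(4) = -4*sin(12)/9 + 74*cos(12)/27; F(1) = 13*cos(3)/54 - sin(3)/9.
Integral = F(4) - F(1) = sin(3)/9 - 13*cos(3)/54 - 4*sin(12)/9 + 74*cos(12)/27.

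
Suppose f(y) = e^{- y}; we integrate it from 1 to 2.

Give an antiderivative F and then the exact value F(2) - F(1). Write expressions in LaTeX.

Antiderivative: F(y) = - e^{- y}; value = - \frac{1}{e^{2}} + e^{-1}

Any candidate F(y) must reproduce f(y) exactly when differentiated.
F(y) = - e^{- y} is an antiderivative of f.
Check: d/dy[- e^{- y}] = e^{- y} = f(y).
F(2) = - \frac{1}{e^{2}}; F(1) = - \frac{1}{e}.
Integral = F(2) - F(1) = - \frac{1}{e^{2}} + e^{-1}.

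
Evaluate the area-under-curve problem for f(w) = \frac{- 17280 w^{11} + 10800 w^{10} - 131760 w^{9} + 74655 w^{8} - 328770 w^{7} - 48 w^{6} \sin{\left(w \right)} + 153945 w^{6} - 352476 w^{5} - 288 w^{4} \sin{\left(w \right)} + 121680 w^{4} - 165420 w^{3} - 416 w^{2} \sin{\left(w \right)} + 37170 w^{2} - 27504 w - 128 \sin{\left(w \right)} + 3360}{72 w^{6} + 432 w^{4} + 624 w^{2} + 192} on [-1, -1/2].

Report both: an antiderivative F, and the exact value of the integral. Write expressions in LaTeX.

Antiderivative: F(w) = - \frac{960 w^{6} - 720 w^{5} + 2340 w^{4} - 1095 w^{3} + 1755 w^{2} - 405 w - 12 \log{\left(\frac{w^{4}}{2} + w^{2} + \frac{1}{3} \right)} - 16 \cos{\left(w \right)} - 30 \operatorname{atan}{\left(\frac{w}{2} \right)} + 405}{24}; value = - \frac{2 \cos{\left(1 \right)}}{3} - \frac{5 \operatorname{atan}{\left(\frac{1}{4} \right)}}{4} - \frac{\log{\left(\frac{11}{6} \right)}}{2} + \frac{\log{\left(\frac{59}{96} \right)}}{2} + \frac{5 \operatorname{atan}{\left(\frac{1}{2} \right)}}{4} + \frac{2 \cos{\left(\frac{1}{2} \right)}}{3} + \frac{16835}{64}

A first test for any F(w): its w-derivative must equal f(w) identically.
F(w) = - \frac{960 w^{6} - 720 w^{5} + 2340 w^{4} - 1095 w^{3} + 1755 w^{2} - 405 w - 12 \log{\left(\frac{w^{4}}{2} + w^{2} + \frac{1}{3} \right)} - 16 \cos{\left(w \right)} - 30 \operatorname{atan}{\left(\frac{w}{2} \right)} + 405}{24} is an antiderivative of f.
Check: d/dw[- \frac{960 w^{6} - 720 w^{5} + 2340 w^{4} - 1095 w^{3} + 1755 w^{2} - 405 w - 12 \log{\left(\frac{w^{4}}{2} + w^{2} + \frac{1}{3} \right)} - 16 \cos{\left(w \right)} - 30 \operatorname{atan}{\left(\frac{w}{2} \right)} + 405}{24}] = \frac{- 17280 w^{11} + 10800 w^{10} - 131760 w^{9} + 74655 w^{8} - 328770 w^{7} - 48 w^{6} \sin{\left(w \right)} + 153945 w^{6} - 352476 w^{5} - 288 w^{4} \sin{\left(w \right)} + 121680 w^{4} - 165420 w^{3} - 416 w^{2} \sin{\left(w \right)} + 37170 w^{2} - 27504 w - 128 \sin{\left(w \right)} + 3360}{72 w^{6} + 432 w^{4} + 624 w^{2} + 192} = f(w).
F(-1/2) = - \frac{3645}{64} - \frac{5 \operatorname{atan}{\left(\frac{1}{4} \right)}}{4} + \frac{\log{\left(\frac{59}{96} \right)}}{2} + \frac{2 \cos{\left(\frac{1}{2} \right)}}{3}; F(-1) = -320 - \frac{5 \operatorname{atan}{\left(\frac{1}{2} \right)}}{4} + \frac{\log{\left(\frac{11}{6} \right)}}{2} + \frac{2 \cos{\left(1 \right)}}{3}.
Integral = F(-1/2) - F(-1) = - \frac{2 \cos{\left(1 \right)}}{3} - \frac{5 \operatorname{atan}{\left(\frac{1}{4} \right)}}{4} - \frac{\log{\left(\frac{11}{6} \right)}}{2} + \frac{\log{\left(\frac{59}{96} \right)}}{2} + \frac{5 \operatorname{atan}{\left(\frac{1}{2} \right)}}{4} + \frac{2 \cos{\left(\frac{1}{2} \right)}}{3} + \frac{16835}{64}.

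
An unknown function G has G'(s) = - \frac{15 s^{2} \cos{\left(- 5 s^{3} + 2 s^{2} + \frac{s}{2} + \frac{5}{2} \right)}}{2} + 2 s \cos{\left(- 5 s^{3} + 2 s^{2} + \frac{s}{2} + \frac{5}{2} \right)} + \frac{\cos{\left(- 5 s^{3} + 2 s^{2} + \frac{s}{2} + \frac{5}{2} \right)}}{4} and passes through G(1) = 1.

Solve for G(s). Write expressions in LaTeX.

G(s) = \frac{\sin{\left(- 5 s^{3} + 2 s^{2} + \frac{s}{2} + \frac{5}{2} \right)} + 2}{2}

The substitution u = - 5 s^{3} + 2 s^{2} + \frac{s}{2} + \frac{5}{2} works: G'(s) is exactly (dG/du)*(du/ds) for that inner function.
A general antiderivative is \frac{\sin{\left(- 5 s^{3} + 2 s^{2} + \frac{s}{2} + \frac{5}{2} \right)}}{2} + C.
The condition gives C = 1 - (0) = 1.
So G(s) = \frac{\sin{\left(- 5 s^{3} + 2 s^{2} + \frac{s}{2} + \frac{5}{2} \right)} + 2}{2}.
Check: d/ds[\frac{\sin{\left(- 5 s^{3} + 2 s^{2} + \frac{s}{2} + \frac{5}{2} \right)} + 2}{2}] = - \frac{15 s^{2} \cos{\left(- 5 s^{3} + 2 s^{2} + \frac{s}{2} + \frac{5}{2} \right)}}{2} + 2 s \cos{\left(- 5 s^{3} + 2 s^{2} + \frac{s}{2} + \frac{5}{2} \right)} + \frac{\cos{\left(- 5 s^{3} + 2 s^{2} + \frac{s}{2} + \frac{5}{2} \right)}}{4} = G'(s).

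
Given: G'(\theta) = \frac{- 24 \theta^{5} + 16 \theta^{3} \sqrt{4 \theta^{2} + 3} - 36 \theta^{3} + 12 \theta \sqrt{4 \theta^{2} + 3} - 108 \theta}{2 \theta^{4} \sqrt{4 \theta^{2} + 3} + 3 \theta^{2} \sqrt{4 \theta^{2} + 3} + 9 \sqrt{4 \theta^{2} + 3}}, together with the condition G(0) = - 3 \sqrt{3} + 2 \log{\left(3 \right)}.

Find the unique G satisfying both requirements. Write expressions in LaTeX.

G(\theta) = - 3 \sqrt{4 \theta^{2} + 3} + 2 \log{\left(\frac{2 \theta^{4}}{3} + \theta^{2} + 3 \right)}

A candidate passes only if d/d\theta[G] lands on the given G'(\theta) exactly.
A general antiderivative is - 3 \sqrt{4 \theta^{2} + 3} + 2 \log{\left(\frac{2 \theta^{4}}{3} + \theta^{2} + 3 \right)} + C.
The condition gives C = - 3 \sqrt{3} + 2 \log{\left(3 \right)} - (- 3 \sqrt{3} + 2 \log{\left(3 \right)}) = 0.
So G(\theta) = - 3 \sqrt{4 \theta^{2} + 3} + 2 \log{\left(\frac{2 \theta^{4}}{3} + \theta^{2} + 3 \right)}.
Check: d/d\theta[- 3 \sqrt{4 \theta^{2} + 3} + 2 \log{\left(\frac{2 \theta^{4}}{3} + \theta^{2} + 3 \right)}] = \frac{- 24 \theta^{5} + 16 \theta^{3} \sqrt{4 \theta^{2} + 3} - 36 \theta^{3} + 12 \theta \sqrt{4 \theta^{2} + 3} - 108 \theta}{2 \theta^{4} \sqrt{4 \theta^{2} + 3} + 3 \theta^{2} \sqrt{4 \theta^{2} + 3} + 9 \sqrt{4 \theta^{2} + 3}} = G'(\theta).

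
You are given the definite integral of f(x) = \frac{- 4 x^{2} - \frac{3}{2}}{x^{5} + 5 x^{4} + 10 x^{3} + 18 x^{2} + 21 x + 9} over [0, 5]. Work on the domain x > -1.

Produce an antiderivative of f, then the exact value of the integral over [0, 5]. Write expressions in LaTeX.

The denominator factors as 2 \left(x + 1\right)^{2} \left(x + 3\right) \left(x^{2} + 3\right); partial fractions split f into directly integrable pieces: - \frac{7 \left(x + 3\right)}{32 \left(x^{2} + 3\right)} - \frac{25}{32 \left(x + 3\right)} + \frac{1}{x + 1} - \frac{11}{16 \left(x + 1\right)^{2}}.
F(x) = \frac{64 \left(x + 1\right) \log{\left(x + 1 \right)} - 50 \left(x + 1\right) \log{\left(x + 3 \right)} - 7 \left(x + 1\right) \log{\left(x^{2} + 3 \right)} - 14 \sqrt{3} \left(x + 1\right) \operatorname{atan}{\left(\frac{\sqrt{3} x}{3} \right)} + 44}{64 \left(x + 1\right)} is an antiderivative of f.
Check: d/dx[\frac{64 \left(x + 1\right) \log{\left(x + 1 \right)} - 50 \left(x + 1\right) \log{\left(x + 3 \right)} - 7 \left(x + 1\right) \log{\left(x^{2} + 3 \right)} - 14 \sqrt{3} \left(x + 1\right) \operatorname{atan}{\left(\frac{\sqrt{3} x}{3} \right)} + 44}{64 \left(x + 1\right)}] = \frac{- 8 x^{2} - 3}{2 x^{5} + 10 x^{4} + 20 x^{3} + 36 x^{2} + 42 x + 18}, which equals f(x).
F(5) = - \frac{25 \log{\left(8 \right)}}{32} - \frac{7 \sqrt{3} \operatorname{atan}{\left(\frac{5 \sqrt{3}}{3} \right)}}{32} - \frac{7 \log{\left(28 \right)}}{64} + \frac{11}{96} + \log{\left(6 \right)}; F(0) = \frac{11}{16} - \frac{57 \log{\left(3 \right)}}{64}.
Integral = F(5) - F(0) = - \frac{25 \log{\left(8 \right)}}{32} - \frac{55}{96} - \frac{7 \sqrt{3} \operatorname{atan}{\left(\frac{5 \sqrt{3}}{3} \right)}}{32} - \frac{7 \log{\left(28 \right)}}{64} + \frac{57 \log{\left(3 \right)}}{64} + \log{\left(6 \right)}.

Antiderivative: F(x) = \frac{64 \left(x + 1\right) \log{\left(x + 1 \right)} - 50 \left(x + 1\right) \log{\left(x + 3 \right)} - 7 \left(x + 1\right) \log{\left(x^{2} + 3 \right)} - 14 \sqrt{3} \left(x + 1\right) \operatorname{atan}{\left(\frac{\sqrt{3} x}{3} \right)} + 44}{64 \left(x + 1\right)}; value = - \frac{25 \log{\left(8 \right)}}{32} - \frac{55}{96} - \frac{7 \sqrt{3} \operatorname{atan}{\left(\frac{5 \sqrt{3}}{3} \right)}}{32} - \frac{7 \log{\left(28 \right)}}{64} + \frac{57 \log{\left(3 \right)}}{64} + \log{\left(6 \right)}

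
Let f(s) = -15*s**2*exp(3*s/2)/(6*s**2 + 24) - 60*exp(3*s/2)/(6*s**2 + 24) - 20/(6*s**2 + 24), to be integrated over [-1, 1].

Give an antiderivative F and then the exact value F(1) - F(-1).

Integrate term by term and add the pieces.
F(s) = -5*exp(3*s/2)/3 - 5*atan(s/2)/3 is an antiderivative of f.
Check: d/ds[-5*exp(3*s/2)/3 - 5*atan(s/2)/3] = (-15*s**2*exp(3*s/2) - 60*exp(3*s/2) - 20)/(6*s**2 + 24), which equals f(s).
F(1) = -5*exp(3/2)/3 - 5*atan(1/2)/3; F(-1) = -5*exp(-3/2)/3 + 5*atan(1/2)/3.
Integral = F(1) - F(-1) = -5*exp(3/2)/3 - 10*atan(1/2)/3 + 5*exp(-3/2)/3.

Antiderivative: F(s) = -5*exp(3*s/2)/3 - 5*atan(s/2)/3; value = -5*exp(3/2)/3 - 10*atan(1/2)/3 + 5*exp(-3/2)/3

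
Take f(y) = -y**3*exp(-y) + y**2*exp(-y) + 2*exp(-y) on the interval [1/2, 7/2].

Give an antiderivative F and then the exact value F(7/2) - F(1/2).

Recognize the product-rule pattern: f = u'v + uv' with u = y**3 + 2*y**2 + 4*y + 2, v = exp(-y), so integration by parts undoes it.
F(y) = (y**3 + 2*y**2 + 4*y + 2)*exp(-y) is an antiderivative of f.
Check: d/dy[(y**3 + 2*y**2 + 4*y + 2)*exp(-y)] = (-y**3 + y**2 + 2)*exp(-y), which equals f(y).
F(7/2) = 667*exp(-7/2)/8; F(1/2) = 37*exp(-1/2)/8.
Integral = F(7/2) - F(1/2) = -37*exp(-1/2)/8 + 667*exp(-7/2)/8.

Antiderivative: F(y) = (y**3 + 2*y**2 + 4*y + 2)*exp(-y); value = -37*exp(-1/2)/8 + 667*exp(-7/2)/8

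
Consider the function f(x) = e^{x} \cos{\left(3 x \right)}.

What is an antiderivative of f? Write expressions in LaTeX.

An antiderivative is F(x) = \frac{\left(3 \sin{\left(3 x \right)} + \cos{\left(3 x \right)}\right) e^{x}}{10}.

Check any antiderivative F(x) by computing F'(x) and comparing it with f(x).
Check: d/dx[\frac{\left(3 \sin{\left(3 x \right)} + \cos{\left(3 x \right)}\right) e^{x}}{10}] = e^{x} \cos{\left(3 x \right)} = f(x).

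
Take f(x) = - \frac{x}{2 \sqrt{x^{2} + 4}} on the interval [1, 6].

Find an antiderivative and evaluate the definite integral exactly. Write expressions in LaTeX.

The substitution u = x^{2} + 4 works: f is exactly (dF/du)*(du/dx) for that inner function.
F(x) = - \frac{\sqrt{x^{2} + 4}}{2} is an antiderivative of f.
Check: d/dx[- \frac{\sqrt{x^{2} + 4}}{2}] = - \frac{x}{2 \sqrt{x^{2} + 4}} = f(x).
F(6) = - \sqrt{10}; F(1) = - \frac{\sqrt{5}}{2}.
Integral = F(6) - F(1) = - \sqrt{10} + \frac{\sqrt{5}}{2}.

Antiderivative: F(x) = - \frac{\sqrt{x^{2} + 4}}{2}; value = - \sqrt{10} + \frac{\sqrt{5}}{2}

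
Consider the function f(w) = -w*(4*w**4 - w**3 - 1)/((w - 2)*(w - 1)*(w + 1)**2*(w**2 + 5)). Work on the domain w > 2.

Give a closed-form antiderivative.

Factor the denominator ((w - 2)*(w - 1)*(w + 1)**2*(w**2 + 5)) and decompose: f = -(359*w + 160)/(162*(w**2 + 5)) - 55/(108*(w + 1)) + 1/(9*(w + 1)**2) + 1/(12*(w - 1)) - 110/(81*(w - 2)); each piece integrates to a log, atan, or power term.
Check: d/dw[-(440*w*log(w - 2) - 27*w*log(w - 1) + 165*w*log(w + 1) + 359*w*log(w**2 + 5) + 64*sqrt(5)*w*atan(sqrt(5)*w/5) + 440*log(w - 2) - 27*log(w - 1) + 165*log(w + 1) + 359*log(w**2 + 5) + 64*sqrt(5)*atan(sqrt(5)*w/5) + 36)/(324*(w + 1))] = (-4*w**5 + w**4 + w)/(w**6 - w**5 + 2*w**4 - 4*w**3 - 13*w**2 + 5*w + 10), which equals f(w).

An antiderivative is F(w) = -(440*w*log(w - 2) - 27*w*log(w - 1) + 165*w*log(w + 1) + 359*w*log(w**2 + 5) + 64*sqrt(5)*w*atan(sqrt(5)*w/5) + 440*log(w - 2) - 27*log(w - 1) + 165*log(w + 1) + 359*log(w**2 + 5) + 64*sqrt(5)*atan(sqrt(5)*w/5) + 36)/(324*(w + 1)).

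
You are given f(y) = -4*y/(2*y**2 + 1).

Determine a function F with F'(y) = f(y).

The substitution u = 2*y**2 + 1 works: f is exactly (dF/du)*(du/dy) for that inner function.
Check: d/dy[-log(2*y**2 + 1)] = -4*y/(2*y**2 + 1) = f(y).

An antiderivative is F(y) = -log(2*y**2 + 1).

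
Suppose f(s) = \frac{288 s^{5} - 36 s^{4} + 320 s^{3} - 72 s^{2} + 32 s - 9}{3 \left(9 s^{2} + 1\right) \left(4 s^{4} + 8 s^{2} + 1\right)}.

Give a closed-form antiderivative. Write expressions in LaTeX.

An antiderivative is F(s) = - \frac{- 2 \log{\left(2 s^{4} + 4 s^{2} + \frac{1}{2} \right)} + 3 \operatorname{atan}{\left(3 s \right)}}{3}.

A candidate is checked by its d/ds: the result must match f(s).
Check: d/ds[- \frac{- 2 \log{\left(2 s^{4} + 4 s^{2} + \frac{1}{2} \right)} + 3 \operatorname{atan}{\left(3 s \right)}}{3}] = \frac{288 s^{5} - 36 s^{4} + 320 s^{3} - 72 s^{2} + 32 s - 9}{108 s^{6} + 228 s^{4} + 51 s^{2} + 3}, which equals f(s).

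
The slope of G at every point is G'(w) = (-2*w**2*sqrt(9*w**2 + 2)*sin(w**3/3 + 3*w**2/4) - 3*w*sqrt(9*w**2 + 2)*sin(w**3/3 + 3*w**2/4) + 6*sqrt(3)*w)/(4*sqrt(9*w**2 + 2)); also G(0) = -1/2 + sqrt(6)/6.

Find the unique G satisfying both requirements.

Whatever form G(w) takes, its d/dw must return the stated G'(w).
A general antiderivative is sqrt(3*w**2 + 2/3)/2 + cos(w**3/3 + 3*w**2/4)/2 + C.
The condition gives C = -1/2 + sqrt(6)/6 - (sqrt(6)/6 + 1/2) = -1.
So G(w) = (sqrt(3)*sqrt(9*w**2 + 2) + 3*cos(w**3/3 + 3*w**2/4) - 6)/6.
Check: d/dw[(sqrt(3)*sqrt(9*w**2 + 2) + 3*cos(w**3/3 + 3*w**2/4) - 6)/6] = (-2*w**2*sqrt(9*w**2 + 2)*sin(w**3/3 + 3*w**2/4) - 3*w*sqrt(9*w**2 + 2)*sin(w**3/3 + 3*w**2/4) + 6*sqrt(3)*w)/(4*sqrt(9*w**2 + 2)) = G'(w).

G(w) = (sqrt(3)*sqrt(9*w**2 + 2) + 3*cos(w**3/3 + 3*w**2/4) - 6)/6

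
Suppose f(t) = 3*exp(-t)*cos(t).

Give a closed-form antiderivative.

An antiderivative F(t) passes only if d/dt[F] lands on f(t) exactly.
Check: d/dt[3*exp(-t)*sin(t)/2 - 3*exp(-t)*cos(t)/2] = 3*exp(-t)*cos(t) = f(t).

An antiderivative is F(t) = 3*exp(-t)*sin(t)/2 - 3*exp(-t)*cos(t)/2.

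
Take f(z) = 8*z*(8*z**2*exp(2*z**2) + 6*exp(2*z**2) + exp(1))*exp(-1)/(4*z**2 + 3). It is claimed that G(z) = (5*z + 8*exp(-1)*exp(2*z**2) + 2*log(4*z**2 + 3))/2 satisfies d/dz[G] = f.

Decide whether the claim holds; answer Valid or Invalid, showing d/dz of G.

Invalid: d/dz[G] - f = 5/2, which is not 0.

d/dz[G] = (128*z**3*exp(2*z**2) + 20*exp(1)*z**2 + 96*z*exp(2*z**2) + 16*exp(1)*z + 15*exp(1))/(8*exp(1)*z**2 + 6*exp(1))
d/dz[G] - f(z) = 5/2 != 0.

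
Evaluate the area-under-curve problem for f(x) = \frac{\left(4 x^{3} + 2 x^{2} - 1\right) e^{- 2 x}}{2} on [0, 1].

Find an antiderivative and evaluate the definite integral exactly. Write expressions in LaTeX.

f has the shape u'v + uv' for u = - x^{3} - 2 x^{2} - 2 x - \frac{3}{4} and v = e^{- 2 x} — it is the derivative of the product u*v.
F(x) = \frac{\left(- 4 x^{3} - 8 x^{2} - 8 x - 3\right) e^{- 2 x}}{4} is an antiderivative of f.
Check: d/dx[\frac{\left(- 4 x^{3} - 8 x^{2} - 8 x - 3\right) e^{- 2 x}}{4}] = \frac{\left(4 x^{3} + 2 x^{2} - 1\right) e^{- 2 x}}{2} = f(x).
F(1) = - \frac{23}{4 e^{2}}; F(0) = - \frac{3}{4}.
Integral = F(1) - F(0) = \frac{3}{4} - \frac{23}{4 e^{2}}.

Antiderivative: F(x) = \frac{\left(- 4 x^{3} - 8 x^{2} - 8 x - 3\right) e^{- 2 x}}{4}; value = \frac{3}{4} - \frac{23}{4 e^{2}}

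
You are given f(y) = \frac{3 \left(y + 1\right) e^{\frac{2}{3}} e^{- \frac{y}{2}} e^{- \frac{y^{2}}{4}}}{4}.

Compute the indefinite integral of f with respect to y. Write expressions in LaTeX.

F(y) = - \frac{3 e^{\frac{2}{3}} e^{- \frac{y}{2}} e^{- \frac{y^{2}}{4}}}{2} + C

The substitution u = - \frac{y^{2}}{4} - \frac{y}{2} + \frac{2}{3} works: f is exactly (dF/du)*(du/dy) for that inner function.
Check: d/dy[- \frac{3 e^{\frac{2}{3}} e^{- \frac{y}{2}} e^{- \frac{y^{2}}{4}}}{2}] = \frac{\left(3 y e^{\frac{2}{3}} + 3 e^{\frac{2}{3}}\right) e^{- \frac{y}{2}} e^{- \frac{y^{2}}{4}}}{4}, which equals f(y).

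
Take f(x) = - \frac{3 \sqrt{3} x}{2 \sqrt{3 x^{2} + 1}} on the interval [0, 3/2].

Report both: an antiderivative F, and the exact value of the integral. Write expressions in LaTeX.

The substitution u = 4 x^{2} + \frac{4}{3} works: f is exactly (dF/du)*(du/dx) for that inner function.
F(x) = - \frac{3 \sqrt{4 x^{2} + \frac{4}{3}}}{4} is an antiderivative of f.
Check: d/dx[- \frac{3 \sqrt{4 x^{2} + \frac{4}{3}}}{4}] = - \frac{3 \sqrt{3} x}{2 \sqrt{3 x^{2} + 1}} = f(x).
F(3/2) = - \frac{\sqrt{93}}{4}; F(0) = - \frac{\sqrt{3}}{2}.
Integral = F(3/2) - F(0) = - \frac{\sqrt{93}}{4} + \frac{\sqrt{3}}{2}.

Antiderivative: F(x) = - \frac{3 \sqrt{4 x^{2} + \frac{4}{3}}}{4}; value = - \frac{\sqrt{93}}{4} + \frac{\sqrt{3}}{2}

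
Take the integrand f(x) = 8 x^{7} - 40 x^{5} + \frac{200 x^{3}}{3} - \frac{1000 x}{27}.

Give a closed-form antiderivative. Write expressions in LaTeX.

An antiderivative is F(x) = x^{8} - \frac{20 x^{6}}{3} + \frac{50 x^{4}}{3} - \frac{500 x^{2}}{27}.

The substitution u = x^{2} - \frac{5}{3} works: f is exactly (dF/du)*(du/dx) for that inner function.
Check: d/dx[x^{8} - \frac{20 x^{6}}{3} + \frac{50 x^{4}}{3} - \frac{500 x^{2}}{27}] = 8 x^{7} - 40 x^{5} + \frac{200 x^{3}}{3} - \frac{1000 x}{27} = f(x).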